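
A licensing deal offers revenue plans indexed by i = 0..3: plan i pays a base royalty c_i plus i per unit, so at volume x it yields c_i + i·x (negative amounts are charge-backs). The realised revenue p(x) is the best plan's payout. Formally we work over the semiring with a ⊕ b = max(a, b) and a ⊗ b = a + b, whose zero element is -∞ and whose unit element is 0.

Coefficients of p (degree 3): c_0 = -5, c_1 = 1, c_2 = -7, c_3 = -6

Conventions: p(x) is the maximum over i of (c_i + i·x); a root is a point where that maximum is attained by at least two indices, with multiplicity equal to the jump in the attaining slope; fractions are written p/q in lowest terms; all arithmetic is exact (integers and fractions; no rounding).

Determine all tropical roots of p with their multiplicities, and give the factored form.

hull edge (i=0, c=-5) to (i=1, c=1): slope 6, span 1
hull edge (i=1, c=1) to (i=3, c=-6): slope -7/2, span 2
Factored form: p(x) = -6 ⊗ (x ⊕ (-6)) ⊗ (x ⊕ 7/2) ⊗ (x ⊕ 7/2)
Answer: roots = -6 (mult 1), 7/2 (mult 2)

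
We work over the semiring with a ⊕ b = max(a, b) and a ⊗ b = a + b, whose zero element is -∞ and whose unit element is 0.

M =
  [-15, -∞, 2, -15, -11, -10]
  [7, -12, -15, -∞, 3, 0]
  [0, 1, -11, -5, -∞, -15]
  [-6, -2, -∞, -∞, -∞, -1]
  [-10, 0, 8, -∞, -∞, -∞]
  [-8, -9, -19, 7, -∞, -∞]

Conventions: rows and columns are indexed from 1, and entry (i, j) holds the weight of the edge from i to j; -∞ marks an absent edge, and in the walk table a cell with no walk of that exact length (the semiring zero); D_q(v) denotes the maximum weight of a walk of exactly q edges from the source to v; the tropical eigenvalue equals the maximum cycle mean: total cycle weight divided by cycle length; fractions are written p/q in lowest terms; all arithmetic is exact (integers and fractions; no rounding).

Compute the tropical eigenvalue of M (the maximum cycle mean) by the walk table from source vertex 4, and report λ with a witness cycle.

q=0: [-∞, -∞, -∞, 0, -∞, -∞]
q=1: [-6, -2, -∞, -∞, -∞, -1]
q=2: [5, -10, -4, 6, 1, -2]
q=3: [0, 4, 9, 5, -6, 5]
q=4: [11, 10, 2, 12, 7, 4]
q=5: [17, 10, 15, 11, 13, 11]
q=6: [17, 16, 21, 18, 13, 10]
Optimal cycle mean attained by: cycle 2->5->3->2, total 3 + 8 + 1, length 3.
Answer: λ = 4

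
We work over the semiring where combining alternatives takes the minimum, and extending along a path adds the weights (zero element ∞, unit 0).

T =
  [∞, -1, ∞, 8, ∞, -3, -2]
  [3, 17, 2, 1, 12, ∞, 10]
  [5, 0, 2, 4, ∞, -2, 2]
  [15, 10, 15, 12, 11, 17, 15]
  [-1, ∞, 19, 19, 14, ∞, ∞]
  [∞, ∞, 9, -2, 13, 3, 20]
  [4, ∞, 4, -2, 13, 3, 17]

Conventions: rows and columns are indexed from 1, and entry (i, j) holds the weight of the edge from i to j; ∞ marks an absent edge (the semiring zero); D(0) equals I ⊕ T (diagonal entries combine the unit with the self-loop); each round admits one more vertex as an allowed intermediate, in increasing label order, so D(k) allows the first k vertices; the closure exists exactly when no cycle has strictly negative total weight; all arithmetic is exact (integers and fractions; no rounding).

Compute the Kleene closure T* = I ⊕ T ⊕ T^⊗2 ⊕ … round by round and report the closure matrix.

D(0):
  [0, -1, ∞, 8, ∞, -3, -2]
  [3, 0, 2, 1, 12, ∞, 10]
  [5, 0, 0, 4, ∞, -2, 2]
  [15, 10, 15, 0, 11, 17, 15]
  [-1, ∞, 19, 19, 0, ∞, ∞]
  [∞, ∞, 9, -2, 13, 0, 20]
  [4, ∞, 4, -2, 13, 3, 0]
D(1):
  [0, -1, ∞, 8, ∞, -3, -2]
  [3, 0, 2, 1, 12, 0, 1]
  [5, 0, 0, 4, ∞, -2, 2]
  [15, 10, 15, 0, 11, 12, 13]
  [-1, -2, 19, 7, 0, -4, -3]
  [∞, ∞, 9, -2, 13, 0, 20]
  [4, 3, 4, -2, 13, 1, 0]
D(2):
  [0, -1, 1, 0, 11, -3, -2]
  [3, 0, 2, 1, 12, 0, 1]
  [3, 0, 0, 1, 12, -2, 1]
  [13, 10, 12, 0, 11, 10, 11]
  [-1, -2, 0, -1, 0, -4, -3]
  [∞, ∞, 9, -2, 13, 0, 20]
  [4, 3, 4, -2, 13, 1, 0]
D(3):
  [0, -1, 1, 0, 11, -3, -2]
  [3, 0, 2, 1, 12, 0, 1]
  [3, 0, 0, 1, 12, -2, 1]
  [13, 10, 12, 0, 11, 10, 11]
  [-1, -2, 0, -1, 0, -4, -3]
  [12, 9, 9, -2, 13, 0, 10]
  [4, 3, 4, -2, 13, 1, 0]
D(4):
  [0, -1, 1, 0, 11, -3, -2]
  [3, 0, 2, 1, 12, 0, 1]
  [3, 0, 0, 1, 12, -2, 1]
  [13, 10, 12, 0, 11, 10, 11]
  [-1, -2, 0, -1, 0, -4, -3]
  [11, 8, 9, -2, 9, 0, 9]
  [4, 3, 4, -2, 9, 1, 0]
D(5):
  [0, -1, 1, 0, 11, -3, -2]
  [3, 0, 2, 1, 12, 0, 1]
  [3, 0, 0, 1, 12, -2, 1]
  [10, 9, 11, 0, 11, 7, 8]
  [-1, -2, 0, -1, 0, -4, -3]
  [8, 7, 9, -2, 9, 0, 6]
  [4, 3, 4, -2, 9, 1, 0]
D(6):
  [0, -1, 1, -5, 6, -3, -2]
  [3, 0, 2, -2, 9, 0, 1]
  [3, 0, 0, -4, 7, -2, 1]
  [10, 9, 11, 0, 11, 7, 8]
  [-1, -2, 0, -6, 0, -4, -3]
  [8, 7, 9, -2, 9, 0, 6]
  [4, 3, 4, -2, 9, 1, 0]
D(7):
  [0, -1, 1, -5, 6, -3, -2]
  [3, 0, 2, -2, 9, 0, 1]
  [3, 0, 0, -4, 7, -2, 1]
  [10, 9, 11, 0, 11, 7, 8]
  [-1, -2, 0, -6, 0, -4, -3]
  [8, 7, 9, -2, 9, 0, 6]
  [4, 3, 4, -2, 9, 1, 0]
Answer: T* = [[0, -1, 1, -5, 6, -3, -2], [3, 0, 2, -2, 9, 0, 1], [3, 0, 0, -4, 7, -2, 1], [10, 9, 11, 0, 11, 7, 8], [-1, -2, 0, -6, 0, -4, -3], [8, 7, 9, -2, 9, 0, 6], [4, 3, 4, -2, 9, 1, 0]]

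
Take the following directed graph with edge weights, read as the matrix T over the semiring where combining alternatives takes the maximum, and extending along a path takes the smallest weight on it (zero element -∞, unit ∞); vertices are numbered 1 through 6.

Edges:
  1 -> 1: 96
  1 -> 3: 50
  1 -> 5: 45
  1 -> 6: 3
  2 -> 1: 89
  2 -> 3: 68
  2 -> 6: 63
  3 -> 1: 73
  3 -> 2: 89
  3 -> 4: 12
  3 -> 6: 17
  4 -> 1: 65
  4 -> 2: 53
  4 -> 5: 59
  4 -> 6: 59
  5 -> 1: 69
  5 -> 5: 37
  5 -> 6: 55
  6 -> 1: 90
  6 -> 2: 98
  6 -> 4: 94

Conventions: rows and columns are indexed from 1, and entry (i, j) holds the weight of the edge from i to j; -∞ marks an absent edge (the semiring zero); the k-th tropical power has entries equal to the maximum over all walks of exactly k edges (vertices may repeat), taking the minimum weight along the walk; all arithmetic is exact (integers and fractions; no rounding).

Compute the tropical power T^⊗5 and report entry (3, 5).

T^⊗2:
  [96, 50, 50, 12, 45, 45]
  [89, 68, 50, 63, 45, 17]
  [89, 17, 68, 17, 45, 63]
  [65, 59, 53, 59, 45, 55]
  [69, 55, 50, 55, 45, 37]
  [90, 53, 68, -∞, 59, 63]
T^⊗3:
  [96, 50, 50, 45, 45, 50]
  [89, 53, 68, 17, 59, 63]
  [89, 68, 50, 63, 45, 45]
  [65, 55, 59, 55, 59, 59]
  [69, 53, 55, 37, 55, 55]
  [90, 68, 53, 63, 45, 55]
T^⊗4:
  [96, 50, 50, 50, 45, 50]
  [89, 68, 53, 63, 45, 55]
  [89, 53, 68, 45, 59, 63]
  [65, 59, 55, 59, 55, 55]
  [69, 55, 53, 55, 45, 55]
  [90, 55, 68, 55, 59, 63]
T^⊗5:
  [96, 50, 50, 50, 50, 50]
  [89, 55, 68, 55, 59, 63]
  [89, 68, 53, 63, 45, 55]
  [65, 55, 59, 55, 59, 59]
  [69, 55, 55, 55, 55, 55]
  [90, 68, 55, 63, 55, 55]
Key observation: the optimum is the walk 3->1->1->1->1->5, with weight 73 min 96 min 96 min 96 min 45 = 45.
Optimal value attained by: walk 3->1->1->1->1->5.
Answer: (T^⊗5)[3][5] = 45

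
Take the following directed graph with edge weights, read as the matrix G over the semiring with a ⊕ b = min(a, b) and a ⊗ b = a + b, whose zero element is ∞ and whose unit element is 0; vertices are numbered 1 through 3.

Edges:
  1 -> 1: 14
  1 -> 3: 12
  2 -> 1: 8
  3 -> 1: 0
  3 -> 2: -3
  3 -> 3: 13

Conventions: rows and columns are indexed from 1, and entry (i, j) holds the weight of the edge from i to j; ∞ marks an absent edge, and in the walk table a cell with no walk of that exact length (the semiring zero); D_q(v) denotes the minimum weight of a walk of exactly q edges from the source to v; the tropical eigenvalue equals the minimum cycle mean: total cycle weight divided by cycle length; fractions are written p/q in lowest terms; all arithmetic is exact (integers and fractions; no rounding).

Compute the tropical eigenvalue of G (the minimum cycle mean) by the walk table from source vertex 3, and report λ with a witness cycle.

q=0: [∞, ∞, 0]
q=1: [0, -3, 13]
q=2: [5, 10, 12]
q=3: [12, 9, 17]
Optimal cycle mean attained by: cycle 1->3->2->1, total 12 + (-3) + 8, length 3.
Answer: λ = 17/3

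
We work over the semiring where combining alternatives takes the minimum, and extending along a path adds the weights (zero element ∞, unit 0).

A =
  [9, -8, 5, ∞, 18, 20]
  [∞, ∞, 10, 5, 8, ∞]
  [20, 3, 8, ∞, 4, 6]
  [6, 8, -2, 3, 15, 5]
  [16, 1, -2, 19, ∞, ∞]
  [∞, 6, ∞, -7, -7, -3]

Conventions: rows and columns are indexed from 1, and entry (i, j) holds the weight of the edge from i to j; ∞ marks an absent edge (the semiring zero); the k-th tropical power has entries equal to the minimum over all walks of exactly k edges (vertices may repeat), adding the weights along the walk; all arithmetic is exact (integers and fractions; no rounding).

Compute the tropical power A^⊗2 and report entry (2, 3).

A^⊗2:
  [18, 1, 2, -3, 0, 11]
  [11, 9, 3, 8, 14, 10]
  [20, 5, 2, -1, -1, 3]
  [9, -2, 1, -2, -2, 2]
  [18, 1, 6, 6, 2, 4]
  [-1, -6, -9, -10, -10, -6]
Key observation: the optimum is the walk 2->4->3, with weight 5 + (-2) = 3.
Optimal value attained by: walk 2->4->3.
Answer: (A^⊗2)[2][3] = 3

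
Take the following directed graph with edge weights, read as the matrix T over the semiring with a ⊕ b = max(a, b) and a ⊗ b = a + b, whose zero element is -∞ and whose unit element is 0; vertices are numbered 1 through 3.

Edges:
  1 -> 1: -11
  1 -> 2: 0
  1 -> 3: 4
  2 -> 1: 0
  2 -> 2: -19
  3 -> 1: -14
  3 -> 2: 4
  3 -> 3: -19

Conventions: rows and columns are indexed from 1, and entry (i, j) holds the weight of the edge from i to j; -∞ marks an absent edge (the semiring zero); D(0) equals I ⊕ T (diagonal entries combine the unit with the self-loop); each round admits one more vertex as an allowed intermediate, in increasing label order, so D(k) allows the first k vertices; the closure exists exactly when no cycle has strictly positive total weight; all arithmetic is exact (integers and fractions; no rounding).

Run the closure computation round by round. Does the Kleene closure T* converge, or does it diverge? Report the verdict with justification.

D(0):
  [0, 0, 4]
  [0, 0, -∞]
  [-14, 4, 0]
D(1):
  [0, 0, 4]
  [0, 0, 4]
  [-14, 4, 0]
Detection: at round 2, diagonal entry (3, 3) turns strictly positive.
Key observation: the cycle 3->2->1->3 has total weight 4 + 0 + 4, which is strictly positive.
Answer: DIVERGES — positive cycle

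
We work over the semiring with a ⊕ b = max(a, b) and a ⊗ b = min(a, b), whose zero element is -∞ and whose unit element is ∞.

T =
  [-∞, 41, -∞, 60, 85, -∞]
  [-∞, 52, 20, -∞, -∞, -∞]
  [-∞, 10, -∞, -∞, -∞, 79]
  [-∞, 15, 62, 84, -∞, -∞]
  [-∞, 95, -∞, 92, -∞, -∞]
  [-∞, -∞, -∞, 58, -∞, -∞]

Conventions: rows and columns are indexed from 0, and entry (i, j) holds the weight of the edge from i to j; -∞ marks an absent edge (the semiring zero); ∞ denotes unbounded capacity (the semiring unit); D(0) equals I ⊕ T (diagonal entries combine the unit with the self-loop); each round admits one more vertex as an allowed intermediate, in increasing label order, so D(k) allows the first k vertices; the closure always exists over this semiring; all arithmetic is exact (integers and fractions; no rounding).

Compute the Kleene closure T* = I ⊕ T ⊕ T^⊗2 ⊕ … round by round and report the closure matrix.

D(0):
  [∞, 41, -∞, 60, 85, -∞]
  [-∞, ∞, 20, -∞, -∞, -∞]
  [-∞, 10, ∞, -∞, -∞, 79]
  [-∞, 15, 62, ∞, -∞, -∞]
  [-∞, 95, -∞, 92, ∞, -∞]
  [-∞, -∞, -∞, 58, -∞, ∞]
D(1):
  [∞, 41, -∞, 60, 85, -∞]
  [-∞, ∞, 20, -∞, -∞, -∞]
  [-∞, 10, ∞, -∞, -∞, 79]
  [-∞, 15, 62, ∞, -∞, -∞]
  [-∞, 95, -∞, 92, ∞, -∞]
  [-∞, -∞, -∞, 58, -∞, ∞]
D(2):
  [∞, 41, 20, 60, 85, -∞]
  [-∞, ∞, 20, -∞, -∞, -∞]
  [-∞, 10, ∞, -∞, -∞, 79]
  [-∞, 15, 62, ∞, -∞, -∞]
  [-∞, 95, 20, 92, ∞, -∞]
  [-∞, -∞, -∞, 58, -∞, ∞]
D(3):
  [∞, 41, 20, 60, 85, 20]
  [-∞, ∞, 20, -∞, -∞, 20]
  [-∞, 10, ∞, -∞, -∞, 79]
  [-∞, 15, 62, ∞, -∞, 62]
  [-∞, 95, 20, 92, ∞, 20]
  [-∞, -∞, -∞, 58, -∞, ∞]
D(4):
  [∞, 41, 60, 60, 85, 60]
  [-∞, ∞, 20, -∞, -∞, 20]
  [-∞, 10, ∞, -∞, -∞, 79]
  [-∞, 15, 62, ∞, -∞, 62]
  [-∞, 95, 62, 92, ∞, 62]
  [-∞, 15, 58, 58, -∞, ∞]
D(5):
  [∞, 85, 62, 85, 85, 62]
  [-∞, ∞, 20, -∞, -∞, 20]
  [-∞, 10, ∞, -∞, -∞, 79]
  [-∞, 15, 62, ∞, -∞, 62]
  [-∞, 95, 62, 92, ∞, 62]
  [-∞, 15, 58, 58, -∞, ∞]
D(6):
  [∞, 85, 62, 85, 85, 62]
  [-∞, ∞, 20, 20, -∞, 20]
  [-∞, 15, ∞, 58, -∞, 79]
  [-∞, 15, 62, ∞, -∞, 62]
  [-∞, 95, 62, 92, ∞, 62]
  [-∞, 15, 58, 58, -∞, ∞]
Answer: T* = [[∞, 85, 62, 85, 85, 62], [-∞, ∞, 20, 20, -∞, 20], [-∞, 15, ∞, 58, -∞, 79], [-∞, 15, 62, ∞, -∞, 62], [-∞, 95, 62, 92, ∞, 62], [-∞, 15, 58, 58, -∞, ∞]]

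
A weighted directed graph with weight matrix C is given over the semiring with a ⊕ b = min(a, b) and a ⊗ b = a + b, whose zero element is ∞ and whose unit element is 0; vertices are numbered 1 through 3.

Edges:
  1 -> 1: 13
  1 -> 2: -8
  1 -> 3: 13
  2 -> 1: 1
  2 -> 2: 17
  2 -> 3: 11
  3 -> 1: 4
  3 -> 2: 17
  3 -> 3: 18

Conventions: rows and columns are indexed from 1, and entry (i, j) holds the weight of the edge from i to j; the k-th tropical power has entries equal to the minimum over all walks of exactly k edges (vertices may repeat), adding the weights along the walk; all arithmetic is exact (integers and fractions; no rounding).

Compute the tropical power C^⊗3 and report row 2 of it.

C^⊗2:
  [-7, 5, 3]
  [14, -7, 14]
  [17, -4, 17]
C^⊗3:
  [6, -15, 6]
  [-6, 6, 4]
  [-3, 9, 7]
Answer: row 2 of C^⊗3 = [-6, 6, 4]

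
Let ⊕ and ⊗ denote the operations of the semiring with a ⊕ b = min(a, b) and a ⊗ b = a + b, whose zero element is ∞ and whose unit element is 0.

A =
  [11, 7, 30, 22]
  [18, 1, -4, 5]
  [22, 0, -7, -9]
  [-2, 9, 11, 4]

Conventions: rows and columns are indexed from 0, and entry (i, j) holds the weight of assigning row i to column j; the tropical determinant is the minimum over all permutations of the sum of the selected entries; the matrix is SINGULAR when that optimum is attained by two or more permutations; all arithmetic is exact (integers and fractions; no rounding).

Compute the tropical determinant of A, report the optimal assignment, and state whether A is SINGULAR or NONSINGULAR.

σ = (0, 1, 2, 3): 11 + 1 + (-7) + 4 = 9
σ = (0, 1, 3, 2): 11 + 1 + (-9) + 11 = 14
σ = (0, 2, 1, 3): 11 + (-4) + 0 + 4 = 11
σ = (0, 2, 3, 1): 11 + (-4) + (-9) + 9 = 7
σ = (0, 3, 1, 2): 11 + 5 + 0 + 11 = 27
σ = (0, 3, 2, 1): 11 + 5 + (-7) + 9 = 18
σ = (1, 0, 2, 3): 7 + 18 + (-7) + 4 = 22
σ = (1, 0, 3, 2): 7 + 18 + (-9) + 11 = 27
σ = (1, 2, 0, 3): 7 + (-4) + 22 + 4 = 29
σ = (1, 2, 3, 0): 7 + (-4) + (-9) + (-2) = -8
σ = (1, 3, 0, 2): 7 + 5 + 22 + 11 = 45
σ = (1, 3, 2, 0): 7 + 5 + (-7) + (-2) = 3
σ = (2, 0, 1, 3): 30 + 18 + 0 + 4 = 52
σ = (2, 0, 3, 1): 30 + 18 + (-9) + 9 = 48
σ = (2, 1, 0, 3): 30 + 1 + 22 + 4 = 57
σ = (2, 1, 3, 0): 30 + 1 + (-9) + (-2) = 20
σ = (2, 3, 0, 1): 30 + 5 + 22 + 9 = 66
σ = (2, 3, 1, 0): 30 + 5 + 0 + (-2) = 33
σ = (3, 0, 1, 2): 22 + 18 + 0 + 11 = 51
σ = (3, 0, 2, 1): 22 + 18 + (-7) + 9 = 42
σ = (3, 1, 0, 2): 22 + 1 + 22 + 11 = 56
σ = (3, 1, 2, 0): 22 + 1 + (-7) + (-2) = 14
σ = (3, 2, 0, 1): 22 + (-4) + 22 + 9 = 49
σ = (3, 2, 1, 0): 22 + (-4) + 0 + (-2) = 16
Optimal value attained by: σ = (1, 2, 3, 0).
Answer: det⊕(A) = -8; verdict: NONSINGULAR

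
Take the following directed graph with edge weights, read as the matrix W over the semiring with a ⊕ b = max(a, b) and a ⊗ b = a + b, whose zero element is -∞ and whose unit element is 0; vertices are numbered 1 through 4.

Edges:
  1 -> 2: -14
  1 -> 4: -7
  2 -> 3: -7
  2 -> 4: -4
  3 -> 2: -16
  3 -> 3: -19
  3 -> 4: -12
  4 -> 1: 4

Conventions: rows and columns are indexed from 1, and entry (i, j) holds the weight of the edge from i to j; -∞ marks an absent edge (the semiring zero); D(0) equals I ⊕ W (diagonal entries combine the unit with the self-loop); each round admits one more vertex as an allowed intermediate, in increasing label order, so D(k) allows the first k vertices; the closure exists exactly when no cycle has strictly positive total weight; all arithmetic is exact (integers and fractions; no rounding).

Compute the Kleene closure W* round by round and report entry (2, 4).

D(0):
  [0, -14, -∞, -7]
  [-∞, 0, -7, -4]
  [-∞, -16, 0, -12]
  [4, -∞, -∞, 0]
D(1):
  [0, -14, -∞, -7]
  [-∞, 0, -7, -4]
  [-∞, -16, 0, -12]
  [4, -10, -∞, 0]
D(2):
  [0, -14, -21, -7]
  [-∞, 0, -7, -4]
  [-∞, -16, 0, -12]
  [4, -10, -17, 0]
D(3):
  [0, -14, -21, -7]
  [-∞, 0, -7, -4]
  [-∞, -16, 0, -12]
  [4, -10, -17, 0]
D(4):
  [0, -14, -21, -7]
  [0, 0, -7, -4]
  [-8, -16, 0, -12]
  [4, -10, -17, 0]
Answer: W*[2][4] = -4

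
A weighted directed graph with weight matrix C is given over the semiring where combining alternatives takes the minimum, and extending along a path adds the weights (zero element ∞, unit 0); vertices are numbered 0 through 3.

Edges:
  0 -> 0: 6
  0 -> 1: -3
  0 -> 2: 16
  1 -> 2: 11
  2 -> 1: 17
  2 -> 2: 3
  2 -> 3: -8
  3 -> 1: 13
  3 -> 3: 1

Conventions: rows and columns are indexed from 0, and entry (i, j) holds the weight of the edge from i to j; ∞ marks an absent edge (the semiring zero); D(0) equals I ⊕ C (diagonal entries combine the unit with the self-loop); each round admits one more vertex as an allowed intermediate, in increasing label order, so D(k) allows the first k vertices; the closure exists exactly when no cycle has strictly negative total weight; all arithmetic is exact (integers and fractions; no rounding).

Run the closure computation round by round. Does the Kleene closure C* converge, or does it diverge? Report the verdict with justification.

D(0):
  [0, -3, 16, ∞]
  [∞, 0, 11, ∞]
  [∞, 17, 0, -8]
  [∞, 13, ∞, 0]
D(1):
  [0, -3, 16, ∞]
  [∞, 0, 11, ∞]
  [∞, 17, 0, -8]
  [∞, 13, ∞, 0]
D(2):
  [0, -3, 8, ∞]
  [∞, 0, 11, ∞]
  [∞, 17, 0, -8]
  [∞, 13, 24, 0]
D(3):
  [0, -3, 8, 0]
  [∞, 0, 11, 3]
  [∞, 17, 0, -8]
  [∞, 13, 24, 0]
D(4):
  [0, -3, 8, 0]
  [∞, 0, 11, 3]
  [∞, 5, 0, -8]
  [∞, 13, 24, 0]
Key observation: every diagonal entry stays at the unit through all rounds, so no improving cycle exists.
Answer: CONVERGES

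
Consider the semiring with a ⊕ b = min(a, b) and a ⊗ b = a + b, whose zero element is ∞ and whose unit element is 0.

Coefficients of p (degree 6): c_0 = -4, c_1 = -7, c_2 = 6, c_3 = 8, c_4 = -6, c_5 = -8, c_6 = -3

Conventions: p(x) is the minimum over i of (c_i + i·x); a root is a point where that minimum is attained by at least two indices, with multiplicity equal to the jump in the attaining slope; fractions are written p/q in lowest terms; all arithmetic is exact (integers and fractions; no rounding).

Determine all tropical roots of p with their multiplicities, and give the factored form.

hull edge (i=0, c=-4) to (i=1, c=-7): slope -3, span 1
hull edge (i=1, c=-7) to (i=5, c=-8): slope -1/4, span 4
hull edge (i=5, c=-8) to (i=6, c=-3): slope 5, span 1
Factored form: p(x) = -3 ⊗ (x ⊕ (-5)) ⊗ (x ⊕ 1/4) ⊗ (x ⊕ 1/4) ⊗ (x ⊕ 1/4) ⊗ (x ⊕ 1/4) ⊗ (x ⊕ 3)
Answer: roots = -5 (mult 1), 1/4 (mult 4), 3 (mult 1)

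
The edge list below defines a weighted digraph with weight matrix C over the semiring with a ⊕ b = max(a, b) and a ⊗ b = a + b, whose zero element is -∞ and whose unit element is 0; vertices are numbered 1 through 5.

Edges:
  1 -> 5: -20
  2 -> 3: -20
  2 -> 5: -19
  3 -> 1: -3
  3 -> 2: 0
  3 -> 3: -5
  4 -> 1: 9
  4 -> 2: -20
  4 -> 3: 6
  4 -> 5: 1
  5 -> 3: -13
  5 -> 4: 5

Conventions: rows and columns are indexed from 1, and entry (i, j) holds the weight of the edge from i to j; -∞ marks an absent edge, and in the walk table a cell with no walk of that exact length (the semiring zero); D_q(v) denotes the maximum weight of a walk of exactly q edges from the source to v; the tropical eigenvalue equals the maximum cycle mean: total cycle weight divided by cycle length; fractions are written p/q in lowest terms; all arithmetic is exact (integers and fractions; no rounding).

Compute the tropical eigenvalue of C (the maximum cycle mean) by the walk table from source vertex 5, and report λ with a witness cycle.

q=0: [-∞, -∞, -∞, -∞, 0]
q=1: [-∞, -∞, -13, 5, -∞]
q=2: [14, -13, 11, -∞, 6]
q=3: [8, 11, 6, 11, -6]
q=4: [20, 6, 17, -1, 12]
q=5: [14, 17, 12, 17, 0]
Optimal cycle mean attained by: cycle 4->5->4, total 1 + 5, length 2.
Answer: λ = 3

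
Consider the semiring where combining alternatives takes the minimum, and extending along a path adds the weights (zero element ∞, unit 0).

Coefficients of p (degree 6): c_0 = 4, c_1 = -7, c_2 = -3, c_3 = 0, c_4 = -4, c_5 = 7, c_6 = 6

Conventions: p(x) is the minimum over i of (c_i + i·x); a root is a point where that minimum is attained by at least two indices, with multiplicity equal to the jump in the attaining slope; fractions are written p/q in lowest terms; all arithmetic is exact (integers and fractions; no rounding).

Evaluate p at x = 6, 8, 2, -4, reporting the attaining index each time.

p(6) = min(4+0·6=4, -7+1·6=-1, -3+2·6=9, 0+3·6=18, -4+4·6=20, 7+5·6=37, 6+6·6=42) = -1 (attained by i=1)
p(8) = min(4+0·8=4, -7+1·8=1, -3+2·8=13, 0+3·8=24, -4+4·8=28, 7+5·8=47, 6+6·8=54) = 1 (attained by i=1)
p(2) = min(4+0·2=4, -7+1·2=-5, -3+2·2=1, 0+3·2=6, -4+4·2=4, 7+5·2=17, 6+6·2=18) = -5 (attained by i=1)
p(-4) = min(4+0·(-4)=4, -7+1·(-4)=-11, -3+2·(-4)=-11, 0+3·(-4)=-12, -4+4·(-4)=-20, 7+5·(-4)=-13, 6+6·(-4)=-18) = -20 (attained by i=4)
Answer: p(6) = -1; p(8) = 1; p(2) = -5; p(-4) = -20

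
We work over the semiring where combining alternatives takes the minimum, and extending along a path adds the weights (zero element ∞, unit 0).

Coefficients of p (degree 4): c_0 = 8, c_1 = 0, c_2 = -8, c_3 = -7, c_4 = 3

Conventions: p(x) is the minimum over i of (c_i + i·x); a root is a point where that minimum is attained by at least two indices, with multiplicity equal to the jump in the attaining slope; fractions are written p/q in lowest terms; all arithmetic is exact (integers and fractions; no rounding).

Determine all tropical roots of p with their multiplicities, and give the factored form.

hull edge (i=0, c=8) to (i=2, c=-8): slope -8, span 2
hull edge (i=2, c=-8) to (i=3, c=-7): slope 1, span 1
hull edge (i=3, c=-7) to (i=4, c=3): slope 10, span 1
Factored form: p(x) = 3 ⊗ (x ⊕ (-10)) ⊗ (x ⊕ (-1)) ⊗ (x ⊕ 8) ⊗ (x ⊕ 8)
Answer: roots = -10 (mult 1), -1 (mult 1), 8 (mult 2)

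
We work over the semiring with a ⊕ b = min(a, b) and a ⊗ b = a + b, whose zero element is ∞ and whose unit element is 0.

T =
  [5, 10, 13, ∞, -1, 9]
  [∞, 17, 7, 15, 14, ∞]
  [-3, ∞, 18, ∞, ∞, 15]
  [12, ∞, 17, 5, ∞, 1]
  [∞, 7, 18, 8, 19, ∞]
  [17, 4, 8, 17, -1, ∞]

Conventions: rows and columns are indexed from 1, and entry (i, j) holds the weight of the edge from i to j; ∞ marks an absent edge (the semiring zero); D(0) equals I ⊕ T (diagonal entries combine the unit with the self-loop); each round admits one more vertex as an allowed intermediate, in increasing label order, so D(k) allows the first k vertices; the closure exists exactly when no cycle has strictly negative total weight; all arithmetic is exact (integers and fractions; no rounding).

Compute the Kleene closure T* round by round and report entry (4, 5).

D(0):
  [0, 10, 13, ∞, -1, 9]
  [∞, 0, 7, 15, 14, ∞]
  [-3, ∞, 0, ∞, ∞, 15]
  [12, ∞, 17, 0, ∞, 1]
  [∞, 7, 18, 8, 0, ∞]
  [17, 4, 8, 17, -1, 0]
D(1):
  [0, 10, 13, ∞, -1, 9]
  [∞, 0, 7, 15, 14, ∞]
  [-3, 7, 0, ∞, -4, 6]
  [12, 22, 17, 0, 11, 1]
  [∞, 7, 18, 8, 0, ∞]
  [17, 4, 8, 17, -1, 0]
D(2):
  [0, 10, 13, 25, -1, 9]
  [∞, 0, 7, 15, 14, ∞]
  [-3, 7, 0, 22, -4, 6]
  [12, 22, 17, 0, 11, 1]
  [∞, 7, 14, 8, 0, ∞]
  [17, 4, 8, 17, -1, 0]
D(3):
  [0, 10, 13, 25, -1, 9]
  [4, 0, 7, 15, 3, 13]
  [-3, 7, 0, 22, -4, 6]
  [12, 22, 17, 0, 11, 1]
  [11, 7, 14, 8, 0, 20]
  [5, 4, 8, 17, -1, 0]
D(4):
  [0, 10, 13, 25, -1, 9]
  [4, 0, 7, 15, 3, 13]
  [-3, 7, 0, 22, -4, 6]
  [12, 22, 17, 0, 11, 1]
  [11, 7, 14, 8, 0, 9]
  [5, 4, 8, 17, -1, 0]
D(5):
  [0, 6, 13, 7, -1, 8]
  [4, 0, 7, 11, 3, 12]
  [-3, 3, 0, 4, -4, 5]
  [12, 18, 17, 0, 11, 1]
  [11, 7, 14, 8, 0, 9]
  [5, 4, 8, 7, -1, 0]
D(6):
  [0, 6, 13, 7, -1, 8]
  [4, 0, 7, 11, 3, 12]
  [-3, 3, 0, 4, -4, 5]
  [6, 5, 9, 0, 0, 1]
  [11, 7, 14, 8, 0, 9]
  [5, 4, 8, 7, -1, 0]
Answer: T*[4][5] = 0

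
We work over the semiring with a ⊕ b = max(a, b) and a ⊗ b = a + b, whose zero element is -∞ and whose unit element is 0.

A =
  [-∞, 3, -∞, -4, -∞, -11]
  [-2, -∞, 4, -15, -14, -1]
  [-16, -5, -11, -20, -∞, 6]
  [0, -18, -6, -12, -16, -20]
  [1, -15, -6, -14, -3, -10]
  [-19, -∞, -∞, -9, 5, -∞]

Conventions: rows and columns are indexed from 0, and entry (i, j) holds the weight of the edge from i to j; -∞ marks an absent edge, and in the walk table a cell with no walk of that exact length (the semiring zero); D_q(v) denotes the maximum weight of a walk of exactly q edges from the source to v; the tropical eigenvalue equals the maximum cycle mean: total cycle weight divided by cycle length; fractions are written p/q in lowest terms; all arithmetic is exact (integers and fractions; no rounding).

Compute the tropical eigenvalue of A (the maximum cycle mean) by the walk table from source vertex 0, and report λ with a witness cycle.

q=0: [0, -∞, -∞, -∞, -∞, -∞]
q=1: [-∞, 3, -∞, -4, -∞, -11]
q=2: [1, -22, 7, -12, -6, 2]
q=3: [-5, 4, -4, -3, 7, 13]
q=4: [8, -2, 8, 4, 18, 3]
q=5: [19, 11, 12, 4, 15, 14]
q=6: [16, 22, 15, 15, 19, 18]
Optimal cycle mean attained by: cycle 0->1->2->5->4->0, total 3 + 4 + 6 + 5 + 1, length 5.
Answer: λ = 19/5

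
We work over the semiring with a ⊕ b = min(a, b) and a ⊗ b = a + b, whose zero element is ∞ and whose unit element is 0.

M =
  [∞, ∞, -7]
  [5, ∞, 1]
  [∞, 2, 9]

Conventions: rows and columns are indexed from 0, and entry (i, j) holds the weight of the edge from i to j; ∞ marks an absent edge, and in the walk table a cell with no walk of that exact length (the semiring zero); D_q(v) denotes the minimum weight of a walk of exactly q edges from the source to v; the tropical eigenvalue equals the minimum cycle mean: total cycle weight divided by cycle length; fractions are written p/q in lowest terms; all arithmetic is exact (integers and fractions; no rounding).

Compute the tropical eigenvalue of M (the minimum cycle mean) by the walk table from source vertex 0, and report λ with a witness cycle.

q=0: [0, ∞, ∞]
q=1: [∞, ∞, -7]
q=2: [∞, -5, 2]
q=3: [0, 4, -4]
Optimal cycle mean attained by: cycle 0->2->1->0, total (-7) + 2 + 5, length 3.
Answer: λ = 0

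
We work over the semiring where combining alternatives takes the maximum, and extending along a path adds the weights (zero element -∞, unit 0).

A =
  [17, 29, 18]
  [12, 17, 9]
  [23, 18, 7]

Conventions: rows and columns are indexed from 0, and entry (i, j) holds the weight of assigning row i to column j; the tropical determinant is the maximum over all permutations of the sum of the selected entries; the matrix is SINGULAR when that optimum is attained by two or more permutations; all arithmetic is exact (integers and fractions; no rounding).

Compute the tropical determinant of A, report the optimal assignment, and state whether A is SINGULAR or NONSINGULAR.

σ = (0, 1, 2): 17 + 17 + 7 = 41
σ = (0, 2, 1): 17 + 9 + 18 = 44
σ = (1, 0, 2): 29 + 12 + 7 = 48
σ = (1, 2, 0): 29 + 9 + 23 = 61
σ = (2, 0, 1): 18 + 12 + 18 = 48
σ = (2, 1, 0): 18 + 17 + 23 = 58
Optimal value attained by: σ = (1, 2, 0).
Answer: det⊕(A) = 61; verdict: NONSINGULAR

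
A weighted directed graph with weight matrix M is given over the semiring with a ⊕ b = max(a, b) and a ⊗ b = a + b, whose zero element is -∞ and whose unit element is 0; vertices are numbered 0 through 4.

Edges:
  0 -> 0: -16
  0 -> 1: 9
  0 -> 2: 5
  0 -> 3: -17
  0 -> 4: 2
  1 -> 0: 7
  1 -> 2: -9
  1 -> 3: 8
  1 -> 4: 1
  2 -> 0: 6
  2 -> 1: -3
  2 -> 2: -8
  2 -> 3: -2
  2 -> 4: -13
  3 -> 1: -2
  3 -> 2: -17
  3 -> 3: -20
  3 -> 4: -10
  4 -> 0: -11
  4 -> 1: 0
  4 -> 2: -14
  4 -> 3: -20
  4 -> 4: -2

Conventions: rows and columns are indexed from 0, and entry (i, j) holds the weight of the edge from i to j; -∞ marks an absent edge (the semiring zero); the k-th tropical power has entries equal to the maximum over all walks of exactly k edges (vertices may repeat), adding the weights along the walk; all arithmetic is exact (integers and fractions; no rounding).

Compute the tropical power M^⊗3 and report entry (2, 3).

M^⊗2:
  [16, 2, 0, 17, 10]
  [-3, 16, 12, -10, 9]
  [4, 15, 11, 5, 8]
  [5, -10, -11, 6, -1]
  [7, -2, -6, 8, 1]
M^⊗3:
  [9, 25, 21, 10, 18]
  [23, 9, 7, 24, 17]
  [22, 13, 9, 23, 16]
  [-3, 14, 10, -2, 7]
  [5, 16, 12, 6, 9]
Key observation: the optimum is the walk 2->0->1->3, with weight 6 + 9 + 8 = 23.
Optimal value attained by: walk 2->0->1->3.
Answer: (M^⊗3)[2][3] = 23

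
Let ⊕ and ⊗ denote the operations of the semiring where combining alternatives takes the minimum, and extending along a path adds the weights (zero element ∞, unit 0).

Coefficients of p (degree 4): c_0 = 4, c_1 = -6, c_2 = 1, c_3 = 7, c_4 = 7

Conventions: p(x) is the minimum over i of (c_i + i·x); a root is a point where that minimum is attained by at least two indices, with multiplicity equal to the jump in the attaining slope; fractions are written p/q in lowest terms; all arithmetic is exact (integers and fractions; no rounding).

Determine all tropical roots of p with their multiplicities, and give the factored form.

hull edge (i=0, c=4) to (i=1, c=-6): slope -10, span 1
hull edge (i=1, c=-6) to (i=4, c=7): slope 13/3, span 3
Factored form: p(x) = 7 ⊗ (x ⊕ (-13/3)) ⊗ (x ⊕ (-13/3)) ⊗ (x ⊕ (-13/3)) ⊗ (x ⊕ 10)
Answer: roots = -13/3 (mult 3), 10 (mult 1)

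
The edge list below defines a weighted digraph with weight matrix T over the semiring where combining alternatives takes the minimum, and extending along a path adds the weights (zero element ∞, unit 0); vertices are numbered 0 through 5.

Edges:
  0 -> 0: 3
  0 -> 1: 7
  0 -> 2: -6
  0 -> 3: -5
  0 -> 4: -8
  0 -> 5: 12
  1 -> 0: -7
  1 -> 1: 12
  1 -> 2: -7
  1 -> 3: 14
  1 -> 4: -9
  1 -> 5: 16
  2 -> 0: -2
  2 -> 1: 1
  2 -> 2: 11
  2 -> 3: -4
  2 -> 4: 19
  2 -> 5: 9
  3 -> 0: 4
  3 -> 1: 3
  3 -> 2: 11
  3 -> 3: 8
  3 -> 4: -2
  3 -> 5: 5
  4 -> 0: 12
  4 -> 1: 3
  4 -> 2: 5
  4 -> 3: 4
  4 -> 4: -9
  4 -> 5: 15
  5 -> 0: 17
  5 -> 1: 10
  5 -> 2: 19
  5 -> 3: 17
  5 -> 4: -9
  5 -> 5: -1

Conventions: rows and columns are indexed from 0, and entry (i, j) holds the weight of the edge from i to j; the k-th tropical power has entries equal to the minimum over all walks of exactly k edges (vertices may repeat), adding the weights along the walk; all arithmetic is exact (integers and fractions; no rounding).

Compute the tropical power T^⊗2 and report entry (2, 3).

T^⊗2:
  [-8, -5, -3, -10, -17, 0]
  [-9, -6, -13, -12, -18, 2]
  [-6, -1, -8, -7, -10, 1]
  [-4, 1, -4, -1, -11, 4]
  [-4, -6, -4, -5, -18, 6]
  [3, -6, -4, -5, -18, -2]
Key observation: the optimum is the walk 2->0->3, with weight (-2) + (-5) = -7.
Optimal value attained by: walk 2->0->3.
Answer: (T^⊗2)[2][3] = -7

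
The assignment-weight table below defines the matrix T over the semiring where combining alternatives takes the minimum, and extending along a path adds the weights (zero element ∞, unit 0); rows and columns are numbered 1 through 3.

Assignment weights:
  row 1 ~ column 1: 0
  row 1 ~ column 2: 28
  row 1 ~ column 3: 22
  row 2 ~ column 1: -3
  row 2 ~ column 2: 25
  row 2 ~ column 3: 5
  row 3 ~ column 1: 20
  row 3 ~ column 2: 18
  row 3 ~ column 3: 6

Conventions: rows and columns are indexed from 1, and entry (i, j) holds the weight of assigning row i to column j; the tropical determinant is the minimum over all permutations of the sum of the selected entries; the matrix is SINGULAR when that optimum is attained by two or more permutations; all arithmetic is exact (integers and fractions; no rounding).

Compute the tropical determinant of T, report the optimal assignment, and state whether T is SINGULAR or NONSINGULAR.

σ = (1, 2, 3): 0 + 25 + 6 = 31
σ = (1, 3, 2): 0 + 5 + 18 = 23
σ = (2, 1, 3): 28 + (-3) + 6 = 31
σ = (2, 3, 1): 28 + 5 + 20 = 53
σ = (3, 1, 2): 22 + (-3) + 18 = 37
σ = (3, 2, 1): 22 + 25 + 20 = 67
Optimal value attained by: σ = (1, 3, 2).
Answer: det⊕(T) = 23; verdict: NONSINGULAR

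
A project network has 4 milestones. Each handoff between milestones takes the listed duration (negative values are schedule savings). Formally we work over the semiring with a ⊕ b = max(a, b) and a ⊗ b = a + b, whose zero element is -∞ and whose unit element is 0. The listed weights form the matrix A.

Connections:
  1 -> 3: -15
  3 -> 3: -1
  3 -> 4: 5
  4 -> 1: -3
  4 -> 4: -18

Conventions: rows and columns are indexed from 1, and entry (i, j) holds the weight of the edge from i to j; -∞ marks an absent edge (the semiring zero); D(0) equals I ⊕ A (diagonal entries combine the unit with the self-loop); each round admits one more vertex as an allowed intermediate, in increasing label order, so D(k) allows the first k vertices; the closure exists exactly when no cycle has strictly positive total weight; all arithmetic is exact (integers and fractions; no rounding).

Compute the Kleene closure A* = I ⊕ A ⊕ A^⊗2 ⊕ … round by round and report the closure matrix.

D(0):
  [0, -∞, -15, -∞]
  [-∞, 0, -∞, -∞]
  [-∞, -∞, 0, 5]
  [-3, -∞, -∞, 0]
D(1):
  [0, -∞, -15, -∞]
  [-∞, 0, -∞, -∞]
  [-∞, -∞, 0, 5]
  [-3, -∞, -18, 0]
D(2):
  [0, -∞, -15, -∞]
  [-∞, 0, -∞, -∞]
  [-∞, -∞, 0, 5]
  [-3, -∞, -18, 0]
D(3):
  [0, -∞, -15, -10]
  [-∞, 0, -∞, -∞]
  [-∞, -∞, 0, 5]
  [-3, -∞, -18, 0]
D(4):
  [0, -∞, -15, -10]
  [-∞, 0, -∞, -∞]
  [2, -∞, 0, 5]
  [-3, -∞, -18, 0]
Answer: A* = [[0, -∞, -15, -10], [-∞, 0, -∞, -∞], [2, -∞, 0, 5], [-3, -∞, -18, 0]]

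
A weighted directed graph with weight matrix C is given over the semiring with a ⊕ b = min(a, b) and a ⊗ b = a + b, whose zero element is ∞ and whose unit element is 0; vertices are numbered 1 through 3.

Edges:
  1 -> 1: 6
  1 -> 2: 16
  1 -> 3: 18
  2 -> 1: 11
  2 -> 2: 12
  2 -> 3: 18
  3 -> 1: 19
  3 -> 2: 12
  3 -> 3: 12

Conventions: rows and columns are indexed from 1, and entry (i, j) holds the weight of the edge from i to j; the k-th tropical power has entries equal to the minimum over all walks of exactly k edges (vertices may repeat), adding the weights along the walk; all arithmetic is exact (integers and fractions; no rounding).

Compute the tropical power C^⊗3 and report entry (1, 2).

C^⊗2:
  [12, 22, 24]
  [17, 24, 29]
  [23, 24, 24]
C^⊗3:
  [18, 28, 30]
  [23, 33, 35]
  [29, 36, 36]
Key observation: the optimum is the walk 1->1->1->2, with weight 6 + 6 + 16 = 28.
Optimal value attained by: walk 1->1->1->2.
Answer: (C^⊗3)[1][2] = 28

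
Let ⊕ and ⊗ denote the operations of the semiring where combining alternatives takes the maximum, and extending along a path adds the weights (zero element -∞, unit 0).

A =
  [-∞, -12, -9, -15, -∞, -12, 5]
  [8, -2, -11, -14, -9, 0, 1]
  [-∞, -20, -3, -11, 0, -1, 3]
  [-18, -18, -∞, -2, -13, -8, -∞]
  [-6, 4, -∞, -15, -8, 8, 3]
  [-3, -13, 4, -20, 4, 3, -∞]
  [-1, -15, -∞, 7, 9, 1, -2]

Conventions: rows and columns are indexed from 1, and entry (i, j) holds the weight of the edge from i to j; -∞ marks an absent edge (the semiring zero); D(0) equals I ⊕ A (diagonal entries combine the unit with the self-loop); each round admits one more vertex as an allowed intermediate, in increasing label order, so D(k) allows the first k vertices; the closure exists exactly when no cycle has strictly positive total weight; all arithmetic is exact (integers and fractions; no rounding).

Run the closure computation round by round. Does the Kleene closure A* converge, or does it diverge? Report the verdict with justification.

Detection: at round 0, diagonal entry (6, 6) turns strictly positive.
Key observation: the cycle 6->6 has total weight 3, which is strictly positive.
Answer: DIVERGES — positive cycle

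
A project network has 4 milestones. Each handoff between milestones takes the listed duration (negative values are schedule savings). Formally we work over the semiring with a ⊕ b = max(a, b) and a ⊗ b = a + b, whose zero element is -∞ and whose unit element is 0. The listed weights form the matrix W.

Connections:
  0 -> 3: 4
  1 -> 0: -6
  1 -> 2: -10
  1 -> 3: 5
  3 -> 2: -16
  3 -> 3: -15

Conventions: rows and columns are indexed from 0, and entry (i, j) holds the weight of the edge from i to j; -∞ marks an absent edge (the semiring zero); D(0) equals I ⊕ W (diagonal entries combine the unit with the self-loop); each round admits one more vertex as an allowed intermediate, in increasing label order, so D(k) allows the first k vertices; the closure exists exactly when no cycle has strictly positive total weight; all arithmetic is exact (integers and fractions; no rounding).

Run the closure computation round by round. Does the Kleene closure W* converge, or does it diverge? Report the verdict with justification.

D(0):
  [0, -∞, -∞, 4]
  [-6, 0, -10, 5]
  [-∞, -∞, 0, -∞]
  [-∞, -∞, -16, 0]
D(1):
  [0, -∞, -∞, 4]
  [-6, 0, -10, 5]
  [-∞, -∞, 0, -∞]
  [-∞, -∞, -16, 0]
D(2):
  [0, -∞, -∞, 4]
  [-6, 0, -10, 5]
  [-∞, -∞, 0, -∞]
  [-∞, -∞, -16, 0]
D(3):
  [0, -∞, -∞, 4]
  [-6, 0, -10, 5]
  [-∞, -∞, 0, -∞]
  [-∞, -∞, -16, 0]
D(4):
  [0, -∞, -12, 4]
  [-6, 0, -10, 5]
  [-∞, -∞, 0, -∞]
  [-∞, -∞, -16, 0]
Key observation: every diagonal entry stays at the unit through all rounds, so no improving cycle exists.
Answer: CONVERGES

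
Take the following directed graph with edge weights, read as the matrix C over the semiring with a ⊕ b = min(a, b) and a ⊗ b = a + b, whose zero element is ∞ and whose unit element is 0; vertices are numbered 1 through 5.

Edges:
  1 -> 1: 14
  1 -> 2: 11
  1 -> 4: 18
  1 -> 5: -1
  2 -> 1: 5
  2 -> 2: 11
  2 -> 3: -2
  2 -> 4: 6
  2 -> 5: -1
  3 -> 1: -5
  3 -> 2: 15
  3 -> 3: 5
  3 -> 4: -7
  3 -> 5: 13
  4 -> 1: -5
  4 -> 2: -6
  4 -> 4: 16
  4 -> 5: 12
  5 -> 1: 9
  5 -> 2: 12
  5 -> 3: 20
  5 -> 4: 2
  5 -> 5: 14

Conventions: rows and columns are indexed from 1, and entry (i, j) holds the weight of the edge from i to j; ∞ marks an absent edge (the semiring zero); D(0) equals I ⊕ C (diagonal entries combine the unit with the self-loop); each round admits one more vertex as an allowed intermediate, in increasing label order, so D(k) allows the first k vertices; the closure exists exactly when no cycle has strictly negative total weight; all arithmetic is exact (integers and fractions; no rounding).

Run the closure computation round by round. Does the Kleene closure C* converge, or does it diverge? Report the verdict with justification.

D(0):
  [0, 11, ∞, 18, -1]
  [5, 0, -2, 6, -1]
  [-5, 15, 0, -7, 13]
  [-5, -6, ∞, 0, 12]
  [9, 12, 20, 2, 0]
D(1):
  [0, 11, ∞, 18, -1]
  [5, 0, -2, 6, -1]
  [-5, 6, 0, -7, -6]
  [-5, -6, ∞, 0, -6]
  [9, 12, 20, 2, 0]
D(2):
  [0, 11, 9, 17, -1]
  [5, 0, -2, 6, -1]
  [-5, 6, 0, -7, -6]
  [-5, -6, -8, 0, -7]
  [9, 12, 10, 2, 0]
Detection: at round 3, diagonal entry (4, 4) turns strictly negative.
Key observation: the cycle 4->1->2->3->4 has total weight (-5) + 11 + (-2) + (-7), which is strictly negative.
Answer: DIVERGES — negative cycle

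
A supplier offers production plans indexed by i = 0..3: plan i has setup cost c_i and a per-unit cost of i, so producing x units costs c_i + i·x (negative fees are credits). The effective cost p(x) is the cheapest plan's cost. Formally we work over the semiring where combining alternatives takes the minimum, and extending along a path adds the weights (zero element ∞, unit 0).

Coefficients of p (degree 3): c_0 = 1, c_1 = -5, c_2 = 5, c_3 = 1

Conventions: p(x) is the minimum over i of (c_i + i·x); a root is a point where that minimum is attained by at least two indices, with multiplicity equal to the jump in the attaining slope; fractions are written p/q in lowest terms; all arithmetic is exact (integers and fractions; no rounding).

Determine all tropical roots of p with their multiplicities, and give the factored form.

hull edge (i=0, c=1) to (i=1, c=-5): slope -6, span 1
hull edge (i=1, c=-5) to (i=3, c=1): slope 3, span 2
Factored form: p(x) = 1 ⊗ (x ⊕ (-3)) ⊗ (x ⊕ (-3)) ⊗ (x ⊕ 6)
Answer: roots = -3 (mult 2), 6 (mult 1)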